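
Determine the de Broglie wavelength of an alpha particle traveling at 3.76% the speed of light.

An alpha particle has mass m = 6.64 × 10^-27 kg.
8.85 × 10^-15 m

Using the de Broglie relation λ = h/(mv):

v = 3.76% × c = 1.127 × 10^7 m/s

λ = h/(mv)
λ = (6.626 × 10^-34 J·s) / (6.64 × 10^-27 kg × 1.127 × 10^7 m/s)
λ = 8.85 × 10^-15 m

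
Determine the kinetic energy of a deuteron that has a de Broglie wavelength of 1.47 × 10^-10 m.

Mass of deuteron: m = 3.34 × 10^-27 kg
3.04 × 10^-21 J (or 0.0190 eV)

From λ = h/√(2mKE), we solve for KE:

λ² = h²/(2mKE)
KE = h²/(2mλ²)
KE = (6.626 × 10^-34 J·s)² / (2 × 3.34 × 10^-27 kg × (1.47 × 10^-10 m)²)
KE = 3.04 × 10^-21 J
KE = 0.0190 eV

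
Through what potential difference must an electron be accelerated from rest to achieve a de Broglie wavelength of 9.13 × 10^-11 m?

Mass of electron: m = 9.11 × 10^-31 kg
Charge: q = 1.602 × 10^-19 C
180 V

From λ = h/√(2mqV), we solve for V:

λ² = h²/(2mqV)
V = h²/(2mqλ²)
V = (6.626 × 10^-34 J·s)² / (2 × 9.11 × 10^-31 kg × 1.602 × 10^-19 C × (9.13 × 10^-11 m)²)
V = 180 V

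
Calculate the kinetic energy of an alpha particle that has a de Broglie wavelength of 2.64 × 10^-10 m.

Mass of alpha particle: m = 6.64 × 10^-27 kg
4.74 × 10^-22 J (or 2.96 × 10^-3 eV)

From λ = h/√(2mKE), we solve for KE:

λ² = h²/(2mKE)
KE = h²/(2mλ²)
KE = (6.626 × 10^-34 J·s)² / (2 × 6.64 × 10^-27 kg × (2.64 × 10^-10 m)²)
KE = 4.74 × 10^-22 J
KE = 2.96 × 10^-3 eV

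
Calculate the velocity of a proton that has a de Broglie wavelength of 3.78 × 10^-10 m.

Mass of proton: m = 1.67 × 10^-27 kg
1.05 × 10^3 m/s

From the de Broglie relation λ = h/(mv), we solve for v:

v = h/(mλ)
v = (6.626 × 10^-34 J·s) / (1.67 × 10^-27 kg × 3.78 × 10^-10 m)
v = 1.05 × 10^3 m/s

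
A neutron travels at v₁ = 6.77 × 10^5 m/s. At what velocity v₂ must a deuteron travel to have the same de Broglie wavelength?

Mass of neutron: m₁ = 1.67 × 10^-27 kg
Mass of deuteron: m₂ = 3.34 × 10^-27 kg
v₂ = 3.38 × 10^5 m/s

For equal de Broglie wavelengths: λ₁ = λ₂

h/(m₁v₁) = h/(m₂v₂)
m₁v₁ = m₂v₂
v₂ = v₁ · (m₁/m₂)

v₂ = 6.77 × 10^5 m/s × (1.67 × 10^-27 kg / 3.34 × 10^-27 kg)
v₂ = 3.38 × 10^5 m/s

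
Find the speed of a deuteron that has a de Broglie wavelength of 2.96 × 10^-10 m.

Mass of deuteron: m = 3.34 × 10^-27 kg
6.70 × 10^2 m/s

From the de Broglie relation λ = h/(mv), we solve for v:

v = h/(mλ)
v = (6.626 × 10^-34 J·s) / (3.34 × 10^-27 kg × 2.96 × 10^-10 m)
v = 6.70 × 10^2 m/s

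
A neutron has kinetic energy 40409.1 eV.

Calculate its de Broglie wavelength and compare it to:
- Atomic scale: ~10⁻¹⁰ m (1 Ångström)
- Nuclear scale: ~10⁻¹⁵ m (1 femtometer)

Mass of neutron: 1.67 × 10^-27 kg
λ = 1.42 × 10^-13 m, which is between nuclear and atomic scales.

Using λ = h/√(2mKE):

KE = 40409.1 eV = 6.474 × 10^-15 J

λ = h/√(2mKE)
λ = (6.626 × 10^-34 J·s) / √(2 × 1.67 × 10^-27 kg × 6.474 × 10^-15 J)
λ = 1.42 × 10^-13 m

Comparison:
- Atomic scale (10⁻¹⁰ m): λ is 0.0014× this size
- Nuclear scale (10⁻¹⁵ m): λ is 1.4e+02× this size

The wavelength is between nuclear and atomic scales.

This wavelength is appropriate for probing atomic structure but too large for nuclear physics experiments.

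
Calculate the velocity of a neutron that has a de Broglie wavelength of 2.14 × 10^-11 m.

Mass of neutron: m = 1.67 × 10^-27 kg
1.85 × 10^4 m/s

From the de Broglie relation λ = h/(mv), we solve for v:

v = h/(mλ)
v = (6.626 × 10^-34 J·s) / (1.67 × 10^-27 kg × 2.14 × 10^-11 m)
v = 1.85 × 10^4 m/s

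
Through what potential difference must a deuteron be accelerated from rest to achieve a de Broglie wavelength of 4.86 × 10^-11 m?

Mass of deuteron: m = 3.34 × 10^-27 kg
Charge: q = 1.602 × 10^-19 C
1.74 × 10^-1 V

From λ = h/√(2mqV), we solve for V:

λ² = h²/(2mqV)
V = h²/(2mqλ²)
V = (6.626 × 10^-34 J·s)² / (2 × 3.34 × 10^-27 kg × 1.602 × 10^-19 C × (4.86 × 10^-11 m)²)
V = 1.74 × 10^-1 V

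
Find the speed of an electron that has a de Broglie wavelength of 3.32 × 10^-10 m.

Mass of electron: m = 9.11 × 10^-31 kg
2.19 × 10^6 m/s

From the de Broglie relation λ = h/(mv), we solve for v:

v = h/(mλ)
v = (6.626 × 10^-34 J·s) / (9.11 × 10^-31 kg × 3.32 × 10^-10 m)
v = 2.19 × 10^6 m/s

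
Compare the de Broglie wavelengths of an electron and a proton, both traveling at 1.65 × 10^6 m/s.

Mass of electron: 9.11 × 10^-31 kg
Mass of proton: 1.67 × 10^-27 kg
The electron has the longer wavelength.

Using λ = h/(mv), since both particles have the same velocity, the wavelength depends only on mass.

For electron: λ₁ = h/(m₁v) = 4.41 × 10^-10 m
For proton: λ₂ = h/(m₂v) = 2.40 × 10^-13 m

Since λ ∝ 1/m at constant velocity, the lighter particle has the longer wavelength.

The electron has the longer de Broglie wavelength.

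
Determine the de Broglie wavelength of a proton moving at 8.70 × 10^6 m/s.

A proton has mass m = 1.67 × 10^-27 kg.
4.56 × 10^-14 m

Using the de Broglie relation λ = h/(mv):

λ = h/(mv)
λ = (6.626 × 10^-34 J·s) / (1.67 × 10^-27 kg × 8.70 × 10^6 m/s)
λ = 4.56 × 10^-14 m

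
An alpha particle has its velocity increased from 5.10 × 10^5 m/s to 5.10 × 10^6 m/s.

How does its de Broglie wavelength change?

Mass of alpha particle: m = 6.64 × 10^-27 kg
The wavelength decreases by a factor of 10.

Using λ = h/(mv):

Initial wavelength: λ₁ = h/(mv₁) = 1.96 × 10^-13 m
Final wavelength: λ₂ = h/(mv₂) = 1.96 × 10^-14 m

Since λ ∝ 1/v, when velocity increases by a factor of 10, the wavelength decreases by a factor of 10.

λ₂/λ₁ = v₁/v₂ = 1/10

The wavelength decreases by a factor of 10.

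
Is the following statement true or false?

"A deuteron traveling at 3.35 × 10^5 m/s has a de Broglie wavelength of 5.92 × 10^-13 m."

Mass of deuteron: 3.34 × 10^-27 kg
True

The claim is correct.

Using λ = h/(mv):
λ = (6.626 × 10^-34 J·s) / (3.34 × 10^-27 kg × 3.35 × 10^5 m/s)
λ = 5.92 × 10^-13 m

This matches the claimed value.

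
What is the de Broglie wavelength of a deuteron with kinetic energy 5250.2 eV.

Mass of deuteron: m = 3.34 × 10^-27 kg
2.80 × 10^-13 m

Using λ = h/√(2mKE):

First convert KE to Joules: KE = 5250.2 eV = 8.412 × 10^-16 J

λ = h/√(2mKE)
λ = (6.626 × 10^-34 J·s) / √(2 × 3.34 × 10^-27 kg × 8.412 × 10^-16 J)
λ = 2.80 × 10^-13 m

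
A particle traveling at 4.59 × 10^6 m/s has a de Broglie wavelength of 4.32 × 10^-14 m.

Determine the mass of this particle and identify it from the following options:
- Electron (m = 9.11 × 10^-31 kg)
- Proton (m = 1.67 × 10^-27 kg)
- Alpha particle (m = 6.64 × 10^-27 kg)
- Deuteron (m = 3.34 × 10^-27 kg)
The particle is a deuteron.

From λ = h/(mv), solve for mass:

m = h/(λv)
m = (6.626 × 10^-34 J·s) / (4.32 × 10^-14 m × 4.59 × 10^6 m/s)
m = 3.34 × 10^-27 kg

Comparing with the listed masses, this is closest to a deuteron.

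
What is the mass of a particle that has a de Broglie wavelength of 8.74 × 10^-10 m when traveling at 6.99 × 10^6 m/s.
1.08 × 10^-31 kg

From the de Broglie relation λ = h/(mv), we solve for m:

m = h/(λv)
m = (6.626 × 10^-34 J·s) / (8.74 × 10^-10 m × 6.99 × 10^6 m/s)
m = 1.08 × 10^-31 kg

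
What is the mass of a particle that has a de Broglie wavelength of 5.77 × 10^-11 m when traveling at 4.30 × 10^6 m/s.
2.67 × 10^-30 kg

From the de Broglie relation λ = h/(mv), we solve for m:

m = h/(λv)
m = (6.626 × 10^-34 J·s) / (5.77 × 10^-11 m × 4.30 × 10^6 m/s)
m = 2.67 × 10^-30 kg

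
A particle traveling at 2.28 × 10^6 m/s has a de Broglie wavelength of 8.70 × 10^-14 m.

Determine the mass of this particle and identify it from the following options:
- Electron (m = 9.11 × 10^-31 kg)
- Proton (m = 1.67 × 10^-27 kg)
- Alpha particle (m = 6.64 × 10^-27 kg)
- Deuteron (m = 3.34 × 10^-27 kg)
The particle is a deuteron.

From λ = h/(mv), solve for mass:

m = h/(λv)
m = (6.626 × 10^-34 J·s) / (8.70 × 10^-14 m × 2.28 × 10^6 m/s)
m = 3.34 × 10^-27 kg

Comparing with the listed masses, this is closest to a deuteron.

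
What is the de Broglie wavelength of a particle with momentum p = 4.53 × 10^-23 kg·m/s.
1.46 × 10^-11 m

Using the de Broglie relation λ = h/p:

λ = h/p
λ = (6.626 × 10^-34 J·s) / (4.53 × 10^-23 kg·m/s)
λ = 1.46 × 10^-11 m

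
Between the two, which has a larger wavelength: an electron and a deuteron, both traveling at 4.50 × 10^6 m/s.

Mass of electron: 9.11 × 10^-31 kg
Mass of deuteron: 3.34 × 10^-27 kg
The electron has the longer wavelength.

Using λ = h/(mv), since both particles have the same velocity, the wavelength depends only on mass.

For electron: λ₁ = h/(m₁v) = 1.62 × 10^-10 m
For deuteron: λ₂ = h/(m₂v) = 4.41 × 10^-14 m

Since λ ∝ 1/m at constant velocity, the lighter particle has the longer wavelength.

The electron has the longer de Broglie wavelength.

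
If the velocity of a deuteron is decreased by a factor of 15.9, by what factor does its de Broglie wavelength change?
The wavelength increases by a factor of 15.9.

From λ = h/(mv), the wavelength is inversely proportional to velocity:

λ ∝ 1/v

If v → v/15.9, then λ → 15.9λ

When velocity is decreased by a factor of 15.9, the wavelength increases by a factor of 15.9.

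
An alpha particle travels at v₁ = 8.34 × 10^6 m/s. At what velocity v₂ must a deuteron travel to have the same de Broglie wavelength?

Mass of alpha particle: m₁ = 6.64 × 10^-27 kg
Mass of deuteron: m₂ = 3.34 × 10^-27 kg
v₂ = 1.66 × 10^7 m/s

For equal de Broglie wavelengths: λ₁ = λ₂

h/(m₁v₁) = h/(m₂v₂)
m₁v₁ = m₂v₂
v₂ = v₁ · (m₁/m₂)

v₂ = 8.34 × 10^6 m/s × (6.64 × 10^-27 kg / 3.34 × 10^-27 kg)
v₂ = 1.66 × 10^7 m/s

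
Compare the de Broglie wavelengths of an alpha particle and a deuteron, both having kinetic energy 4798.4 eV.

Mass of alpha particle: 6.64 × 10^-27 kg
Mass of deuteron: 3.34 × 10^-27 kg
The deuteron has the longer wavelength.

Using λ = h/√(2mKE):

For alpha particle: λ₁ = h/√(2m₁KE) = 2.07 × 10^-13 m
For deuteron: λ₂ = h/√(2m₂KE) = 2.92 × 10^-13 m

Since λ ∝ 1/√m at constant kinetic energy, the lighter particle has the longer wavelength.

The deuteron has the longer de Broglie wavelength.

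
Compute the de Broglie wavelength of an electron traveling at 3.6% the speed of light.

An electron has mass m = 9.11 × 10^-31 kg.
6.74 × 10^-11 m

Using the de Broglie relation λ = h/(mv):

v = 3.6% × c = 1.079 × 10^7 m/s

λ = h/(mv)
λ = (6.626 × 10^-34 J·s) / (9.11 × 10^-31 kg × 1.079 × 10^7 m/s)
λ = 6.74 × 10^-11 m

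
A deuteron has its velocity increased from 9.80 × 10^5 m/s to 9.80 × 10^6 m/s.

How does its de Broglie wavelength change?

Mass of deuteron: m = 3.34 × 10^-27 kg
The wavelength decreases by a factor of 10.

Using λ = h/(mv):

Initial wavelength: λ₁ = h/(mv₁) = 2.02 × 10^-13 m
Final wavelength: λ₂ = h/(mv₂) = 2.02 × 10^-14 m

Since λ ∝ 1/v, when velocity increases by a factor of 10, the wavelength decreases by a factor of 10.

λ₂/λ₁ = v₁/v₂ = 1/10

The wavelength decreases by a factor of 10.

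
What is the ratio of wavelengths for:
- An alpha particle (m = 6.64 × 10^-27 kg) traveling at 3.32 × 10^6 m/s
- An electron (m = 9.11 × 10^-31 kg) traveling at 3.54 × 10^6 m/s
λ₁/λ₂ = 1.46 × 10^-4

Using λ = h/(mv):

λ₁ = h/(m₁v₁) = 3.01 × 10^-14 m
λ₂ = h/(m₂v₂) = 2.05 × 10^-10 m

Ratio λ₁/λ₂ = (m₂v₂)/(m₁v₁)
         = (9.11 × 10^-31 kg × 3.54 × 10^6 m/s) / (6.64 × 10^-27 kg × 3.32 × 10^6 m/s)
         = 1.46 × 10^-4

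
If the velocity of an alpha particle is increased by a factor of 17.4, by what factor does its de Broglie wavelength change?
The wavelength decreases by a factor of 17.4.

From λ = h/(mv), the wavelength is inversely proportional to velocity:

λ ∝ 1/v

If v → 17.4v, then λ → λ/17.4

When velocity is increased by a factor of 17.4, the wavelength decreases by a factor of 17.4.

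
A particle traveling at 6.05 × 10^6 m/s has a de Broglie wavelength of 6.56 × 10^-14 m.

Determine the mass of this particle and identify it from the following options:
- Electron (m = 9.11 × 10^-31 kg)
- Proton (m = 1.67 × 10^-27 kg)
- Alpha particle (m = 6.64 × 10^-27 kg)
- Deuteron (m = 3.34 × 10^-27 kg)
The particle is a proton.

From λ = h/(mv), solve for mass:

m = h/(λv)
m = (6.626 × 10^-34 J·s) / (6.56 × 10^-14 m × 6.05 × 10^6 m/s)
m = 1.67 × 10^-27 kg

Comparing with the listed masses, this is closest to a proton.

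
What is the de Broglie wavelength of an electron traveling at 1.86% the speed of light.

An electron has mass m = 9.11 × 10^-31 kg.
1.30 × 10^-10 m

Using the de Broglie relation λ = h/(mv):

v = 1.86% × c = 5.576 × 10^6 m/s

λ = h/(mv)
λ = (6.626 × 10^-34 J·s) / (9.11 × 10^-31 kg × 5.576 × 10^6 m/s)
λ = 1.30 × 10^-10 m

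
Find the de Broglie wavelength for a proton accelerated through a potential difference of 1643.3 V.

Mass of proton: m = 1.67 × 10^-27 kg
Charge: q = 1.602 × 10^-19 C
7.07 × 10^-13 m

When a particle is accelerated through voltage V, it gains kinetic energy KE = qV.

The de Broglie wavelength is then λ = h/√(2mqV):

λ = h/√(2mqV)
λ = (6.626 × 10^-34 J·s) / √(2 × 1.67 × 10^-27 kg × 1.602 × 10^-19 C × 1643.3 V)
λ = 7.07 × 10^-13 m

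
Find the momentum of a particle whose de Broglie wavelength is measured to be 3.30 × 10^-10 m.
2.01 × 10^-24 kg·m/s

From the de Broglie relation λ = h/p, we solve for p:

p = h/λ
p = (6.626 × 10^-34 J·s) / (3.30 × 10^-10 m)
p = 2.01 × 10^-24 kg·m/s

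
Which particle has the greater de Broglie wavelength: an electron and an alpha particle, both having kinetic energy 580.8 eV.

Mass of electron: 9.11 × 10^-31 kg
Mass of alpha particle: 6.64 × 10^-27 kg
The electron has the longer wavelength.

Using λ = h/√(2mKE):

For electron: λ₁ = h/√(2m₁KE) = 5.09 × 10^-11 m
For alpha particle: λ₂ = h/√(2m₂KE) = 5.96 × 10^-13 m

Since λ ∝ 1/√m at constant kinetic energy, the lighter particle has the longer wavelength.

The electron has the longer de Broglie wavelength.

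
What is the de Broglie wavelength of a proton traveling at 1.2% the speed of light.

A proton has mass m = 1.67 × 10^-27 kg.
1.10 × 10^-13 m

Using the de Broglie relation λ = h/(mv):

v = 1.2% × c = 3.598 × 10^6 m/s

λ = h/(mv)
λ = (6.626 × 10^-34 J·s) / (1.67 × 10^-27 kg × 3.598 × 10^6 m/s)
λ = 1.10 × 10^-13 m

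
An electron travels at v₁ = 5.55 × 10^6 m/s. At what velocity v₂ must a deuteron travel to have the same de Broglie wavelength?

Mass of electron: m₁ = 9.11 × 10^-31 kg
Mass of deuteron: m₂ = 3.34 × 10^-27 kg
v₂ = 1.51 × 10^3 m/s

For equal de Broglie wavelengths: λ₁ = λ₂

h/(m₁v₁) = h/(m₂v₂)
m₁v₁ = m₂v₂
v₂ = v₁ · (m₁/m₂)

v₂ = 5.55 × 10^6 m/s × (9.11 × 10^-31 kg / 3.34 × 10^-27 kg)
v₂ = 1.51 × 10^3 m/s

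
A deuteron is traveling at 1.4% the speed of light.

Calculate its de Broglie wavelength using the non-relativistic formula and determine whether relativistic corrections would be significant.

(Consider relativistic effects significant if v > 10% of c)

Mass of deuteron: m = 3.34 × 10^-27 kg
No, relativistic corrections are not needed.

Using the non-relativistic de Broglie formula λ = h/(mv):

v = 1.4% × c = 4.197 × 10^6 m/s

λ = h/(mv)
λ = (6.626 × 10^-34 J·s) / (3.34 × 10^-27 kg × 4.197 × 10^6 m/s)
λ = 4.73 × 10^-14 m

Since v = 1.4% of c < 10% of c, relativistic corrections are NOT significant and this non-relativistic result is a good approximation.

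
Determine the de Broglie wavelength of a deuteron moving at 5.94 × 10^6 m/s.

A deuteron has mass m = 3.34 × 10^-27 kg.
3.34 × 10^-14 m

Using the de Broglie relation λ = h/(mv):

λ = h/(mv)
λ = (6.626 × 10^-34 J·s) / (3.34 × 10^-27 kg × 5.94 × 10^6 m/s)
λ = 3.34 × 10^-14 m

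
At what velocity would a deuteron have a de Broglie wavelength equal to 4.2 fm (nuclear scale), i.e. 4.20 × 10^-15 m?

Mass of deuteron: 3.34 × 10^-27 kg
4.72 × 10^7 m/s

From λ = h/(mv), solve for v:

v = h/(mλ)
v = (6.626 × 10^-34 J·s) / (3.34 × 10^-27 kg × 4.20 × 10^-15 m)
v = 4.72 × 10^7 m/s

Note: This velocity is 15.8% of the speed of light, so relativistic corrections would be needed for a more accurate calculation.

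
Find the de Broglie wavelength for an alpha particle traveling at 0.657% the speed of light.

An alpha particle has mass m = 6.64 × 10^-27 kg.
5.07 × 10^-14 m

Using the de Broglie relation λ = h/(mv):

v = 0.657% × c = 1.970 × 10^6 m/s

λ = h/(mv)
λ = (6.626 × 10^-34 J·s) / (6.64 × 10^-27 kg × 1.970 × 10^6 m/s)
λ = 5.07 × 10^-14 m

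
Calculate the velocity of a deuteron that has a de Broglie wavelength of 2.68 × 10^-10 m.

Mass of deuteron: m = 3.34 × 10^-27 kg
7.40 × 10^2 m/s

From the de Broglie relation λ = h/(mv), we solve for v:

v = h/(mλ)
v = (6.626 × 10^-34 J·s) / (3.34 × 10^-27 kg × 2.68 × 10^-10 m)
v = 7.40 × 10^2 m/s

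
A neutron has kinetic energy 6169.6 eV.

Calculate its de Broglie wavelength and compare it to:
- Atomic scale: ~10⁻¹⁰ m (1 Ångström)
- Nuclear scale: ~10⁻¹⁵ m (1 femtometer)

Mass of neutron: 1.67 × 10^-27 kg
λ = 3.65 × 10^-13 m, which is between nuclear and atomic scales.

Using λ = h/√(2mKE):

KE = 6169.6 eV = 9.885 × 10^-16 J

λ = h/√(2mKE)
λ = (6.626 × 10^-34 J·s) / √(2 × 1.67 × 10^-27 kg × 9.885 × 10^-16 J)
λ = 3.65 × 10^-13 m

Comparison:
- Atomic scale (10⁻¹⁰ m): λ is 0.0036× this size
- Nuclear scale (10⁻¹⁵ m): λ is 3.6e+02× this size

The wavelength is between nuclear and atomic scales.

This wavelength is appropriate for probing atomic structure but too large for nuclear physics experiments.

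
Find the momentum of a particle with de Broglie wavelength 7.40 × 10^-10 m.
8.95 × 10^-25 kg·m/s

From the de Broglie relation λ = h/p, we solve for p:

p = h/λ
p = (6.626 × 10^-34 J·s) / (7.40 × 10^-10 m)
p = 8.95 × 10^-25 kg·m/s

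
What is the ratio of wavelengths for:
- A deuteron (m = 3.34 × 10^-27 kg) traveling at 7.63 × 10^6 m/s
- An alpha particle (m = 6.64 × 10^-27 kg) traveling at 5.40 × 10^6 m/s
λ₁/λ₂ = 1.41

Using λ = h/(mv):

λ₁ = h/(m₁v₁) = 2.60 × 10^-14 m
λ₂ = h/(m₂v₂) = 1.85 × 10^-14 m

Ratio λ₁/λ₂ = (m₂v₂)/(m₁v₁)
         = (6.64 × 10^-27 kg × 5.40 × 10^6 m/s) / (3.34 × 10^-27 kg × 7.63 × 10^6 m/s)
         = 1.41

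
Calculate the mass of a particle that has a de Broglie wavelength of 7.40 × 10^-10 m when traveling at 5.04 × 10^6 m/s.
1.78 × 10^-31 kg

From the de Broglie relation λ = h/(mv), we solve for m:

m = h/(λv)
m = (6.626 × 10^-34 J·s) / (7.40 × 10^-10 m × 5.04 × 10^6 m/s)
m = 1.78 × 10^-31 kg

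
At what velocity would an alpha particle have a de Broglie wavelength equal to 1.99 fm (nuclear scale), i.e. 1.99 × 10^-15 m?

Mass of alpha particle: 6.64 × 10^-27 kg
5.01 × 10^7 m/s

From λ = h/(mv), solve for v:

v = h/(mλ)
v = (6.626 × 10^-34 J·s) / (6.64 × 10^-27 kg × 1.99 × 10^-15 m)
v = 5.01 × 10^7 m/s

Note: This velocity is 16.7% of the speed of light, so relativistic corrections would be needed for a more accurate calculation.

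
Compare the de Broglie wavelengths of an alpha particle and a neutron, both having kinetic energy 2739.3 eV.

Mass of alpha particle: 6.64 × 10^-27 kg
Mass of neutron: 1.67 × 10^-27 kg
The neutron has the longer wavelength.

Using λ = h/√(2mKE):

For alpha particle: λ₁ = h/√(2m₁KE) = 2.74 × 10^-13 m
For neutron: λ₂ = h/√(2m₂KE) = 5.47 × 10^-13 m

Since λ ∝ 1/√m at constant kinetic energy, the lighter particle has the longer wavelength.

The neutron has the longer de Broglie wavelength.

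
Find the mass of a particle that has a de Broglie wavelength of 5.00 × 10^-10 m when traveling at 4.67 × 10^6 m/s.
2.84 × 10^-31 kg

From the de Broglie relation λ = h/(mv), we solve for m:

m = h/(λv)
m = (6.626 × 10^-34 J·s) / (5.00 × 10^-10 m × 4.67 × 10^6 m/s)
m = 2.84 × 10^-31 kg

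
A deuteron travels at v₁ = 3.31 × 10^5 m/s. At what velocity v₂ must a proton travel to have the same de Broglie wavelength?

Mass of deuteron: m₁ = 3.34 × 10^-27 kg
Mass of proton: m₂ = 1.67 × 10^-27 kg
v₂ = 6.62 × 10^5 m/s

For equal de Broglie wavelengths: λ₁ = λ₂

h/(m₁v₁) = h/(m₂v₂)
m₁v₁ = m₂v₂
v₂ = v₁ · (m₁/m₂)

v₂ = 3.31 × 10^5 m/s × (3.34 × 10^-27 kg / 1.67 × 10^-27 kg)
v₂ = 6.62 × 10^5 m/s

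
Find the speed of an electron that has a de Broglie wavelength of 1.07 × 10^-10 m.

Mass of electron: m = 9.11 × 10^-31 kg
6.80 × 10^6 m/s

From the de Broglie relation λ = h/(mv), we solve for v:

v = h/(mλ)
v = (6.626 × 10^-34 J·s) / (9.11 × 10^-31 kg × 1.07 × 10^-10 m)
v = 6.80 × 10^6 m/s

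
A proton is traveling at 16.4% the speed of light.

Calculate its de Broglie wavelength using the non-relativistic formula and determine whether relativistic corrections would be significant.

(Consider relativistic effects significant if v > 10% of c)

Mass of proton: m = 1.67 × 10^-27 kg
Yes, relativistic corrections are needed.

Using the non-relativistic de Broglie formula λ = h/(mv):

v = 16.4% × c = 4.917 × 10^7 m/s

λ = h/(mv)
λ = (6.626 × 10^-34 J·s) / (1.67 × 10^-27 kg × 4.917 × 10^7 m/s)
λ = 8.07 × 10^-15 m

Since v = 16.4% of c > 10% of c, relativistic corrections ARE significant and the actual wavelength would differ from this non-relativistic estimate.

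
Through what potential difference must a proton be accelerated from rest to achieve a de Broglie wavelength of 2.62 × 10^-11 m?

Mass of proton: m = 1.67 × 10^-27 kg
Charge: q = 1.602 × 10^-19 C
1.20 V

From λ = h/√(2mqV), we solve for V:

λ² = h²/(2mqV)
V = h²/(2mqλ²)
V = (6.626 × 10^-34 J·s)² / (2 × 1.67 × 10^-27 kg × 1.602 × 10^-19 C × (2.62 × 10^-11 m)²)
V = 1.20 V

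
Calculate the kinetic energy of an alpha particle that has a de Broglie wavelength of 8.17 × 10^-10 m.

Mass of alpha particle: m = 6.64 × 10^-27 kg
4.95 × 10^-23 J (or 3.09 × 10^-4 eV)

From λ = h/√(2mKE), we solve for KE:

λ² = h²/(2mKE)
KE = h²/(2mλ²)
KE = (6.626 × 10^-34 J·s)² / (2 × 6.64 × 10^-27 kg × (8.17 × 10^-10 m)²)
KE = 4.95 × 10^-23 J
KE = 3.09 × 10^-4 eV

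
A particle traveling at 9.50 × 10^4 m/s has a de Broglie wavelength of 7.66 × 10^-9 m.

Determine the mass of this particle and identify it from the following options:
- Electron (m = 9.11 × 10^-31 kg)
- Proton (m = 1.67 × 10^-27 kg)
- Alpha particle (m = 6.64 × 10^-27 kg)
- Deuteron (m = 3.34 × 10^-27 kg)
The particle is an electron.

From λ = h/(mv), solve for mass:

m = h/(λv)
m = (6.626 × 10^-34 J·s) / (7.66 × 10^-9 m × 9.50 × 10^4 m/s)
m = 9.11 × 10^-31 kg

Comparing with the listed masses, this is closest to an electron.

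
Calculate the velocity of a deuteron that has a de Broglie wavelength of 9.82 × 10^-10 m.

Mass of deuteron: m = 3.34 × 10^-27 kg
2.02 × 10^2 m/s

From the de Broglie relation λ = h/(mv), we solve for v:

v = h/(mλ)
v = (6.626 × 10^-34 J·s) / (3.34 × 10^-27 kg × 9.82 × 10^-10 m)
v = 2.02 × 10^2 m/s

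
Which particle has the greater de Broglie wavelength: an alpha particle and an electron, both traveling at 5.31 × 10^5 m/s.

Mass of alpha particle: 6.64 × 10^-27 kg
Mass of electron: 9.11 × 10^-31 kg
The electron has the longer wavelength.

Using λ = h/(mv), since both particles have the same velocity, the wavelength depends only on mass.

For alpha particle: λ₁ = h/(m₁v) = 1.88 × 10^-13 m
For electron: λ₂ = h/(m₂v) = 1.37 × 10^-9 m

Since λ ∝ 1/m at constant velocity, the lighter particle has the longer wavelength.

The electron has the longer de Broglie wavelength.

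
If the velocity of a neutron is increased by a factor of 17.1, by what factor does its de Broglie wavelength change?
The wavelength decreases by a factor of 17.1.

From λ = h/(mv), the wavelength is inversely proportional to velocity:

λ ∝ 1/v

If v → 17.1v, then λ → λ/17.1

When velocity is increased by a factor of 17.1, the wavelength decreases by a factor of 17.1.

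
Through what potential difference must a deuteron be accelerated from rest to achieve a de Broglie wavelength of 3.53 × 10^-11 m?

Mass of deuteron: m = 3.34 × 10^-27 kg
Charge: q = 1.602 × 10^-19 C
3.29 × 10^-1 V

From λ = h/√(2mqV), we solve for V:

λ² = h²/(2mqV)
V = h²/(2mqλ²)
V = (6.626 × 10^-34 J·s)² / (2 × 3.34 × 10^-27 kg × 1.602 × 10^-19 C × (3.53 × 10^-11 m)²)
V = 3.29 × 10^-1 V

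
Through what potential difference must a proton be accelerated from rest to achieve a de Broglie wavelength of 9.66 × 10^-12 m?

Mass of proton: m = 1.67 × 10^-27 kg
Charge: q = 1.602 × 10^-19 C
8.79 V

From λ = h/√(2mqV), we solve for V:

λ² = h²/(2mqV)
V = h²/(2mqλ²)
V = (6.626 × 10^-34 J·s)² / (2 × 1.67 × 10^-27 kg × 1.602 × 10^-19 C × (9.66 × 10^-12 m)²)
V = 8.79 V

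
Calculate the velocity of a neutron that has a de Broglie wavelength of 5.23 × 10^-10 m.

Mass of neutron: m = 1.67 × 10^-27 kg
7.59 × 10^2 m/s

From the de Broglie relation λ = h/(mv), we solve for v:

v = h/(mλ)
v = (6.626 × 10^-34 J·s) / (1.67 × 10^-27 kg × 5.23 × 10^-10 m)
v = 7.59 × 10^2 m/s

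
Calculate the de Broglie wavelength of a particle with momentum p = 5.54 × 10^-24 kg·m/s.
1.20 × 10^-10 m

Using the de Broglie relation λ = h/p:

λ = h/p
λ = (6.626 × 10^-34 J·s) / (5.54 × 10^-24 kg·m/s)
λ = 1.20 × 10^-10 m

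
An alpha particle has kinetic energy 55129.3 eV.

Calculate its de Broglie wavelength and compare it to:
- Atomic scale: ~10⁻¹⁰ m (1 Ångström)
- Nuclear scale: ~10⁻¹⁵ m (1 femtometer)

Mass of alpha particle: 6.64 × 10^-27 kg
λ = 6.12 × 10^-14 m, which is between nuclear and atomic scales.

Using λ = h/√(2mKE):

KE = 55129.3 eV = 8.833 × 10^-15 J

λ = h/√(2mKE)
λ = (6.626 × 10^-34 J·s) / √(2 × 6.64 × 10^-27 kg × 8.833 × 10^-15 J)
λ = 6.12 × 10^-14 m

Comparison:
- Atomic scale (10⁻¹⁰ m): λ is 0.00061× this size
- Nuclear scale (10⁻¹⁵ m): λ is 61× this size

The wavelength is between nuclear and atomic scales.

This wavelength is appropriate for probing atomic structure but too large for nuclear physics experiments.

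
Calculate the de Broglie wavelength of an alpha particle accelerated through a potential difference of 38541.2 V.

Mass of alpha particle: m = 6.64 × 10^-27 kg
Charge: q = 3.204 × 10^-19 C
5.17 × 10^-14 m

When a particle is accelerated through voltage V, it gains kinetic energy KE = qV.

The de Broglie wavelength is then λ = h/√(2mqV):

λ = h/√(2mqV)
λ = (6.626 × 10^-34 J·s) / √(2 × 6.64 × 10^-27 kg × 3.204 × 10^-19 C × 38541.2 V)
λ = 5.17 × 10^-14 m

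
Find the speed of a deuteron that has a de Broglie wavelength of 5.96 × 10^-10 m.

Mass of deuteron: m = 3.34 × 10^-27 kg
3.33 × 10^2 m/s

From the de Broglie relation λ = h/(mv), we solve for v:

v = h/(mλ)
v = (6.626 × 10^-34 J·s) / (3.34 × 10^-27 kg × 5.96 × 10^-10 m)
v = 3.33 × 10^2 m/s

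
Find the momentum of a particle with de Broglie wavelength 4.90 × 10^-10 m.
1.35 × 10^-24 kg·m/s

From the de Broglie relation λ = h/p, we solve for p:

p = h/λ
p = (6.626 × 10^-34 J·s) / (4.90 × 10^-10 m)
p = 1.35 × 10^-24 kg·m/s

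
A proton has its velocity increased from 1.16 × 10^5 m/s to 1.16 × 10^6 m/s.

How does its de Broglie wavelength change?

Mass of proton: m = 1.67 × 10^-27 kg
The wavelength decreases by a factor of 10.

Using λ = h/(mv):

Initial wavelength: λ₁ = h/(mv₁) = 3.42 × 10^-12 m
Final wavelength: λ₂ = h/(mv₂) = 3.42 × 10^-13 m

Since λ ∝ 1/v, when velocity increases by a factor of 10, the wavelength decreases by a factor of 10.

λ₂/λ₁ = v₁/v₂ = 1/10

The wavelength decreases by a factor of 10.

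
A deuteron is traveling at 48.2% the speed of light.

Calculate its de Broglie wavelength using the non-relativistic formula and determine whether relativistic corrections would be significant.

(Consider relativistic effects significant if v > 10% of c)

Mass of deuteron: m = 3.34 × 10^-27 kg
Yes, relativistic corrections are needed.

Using the non-relativistic de Broglie formula λ = h/(mv):

v = 48.2% × c = 1.445 × 10^8 m/s

λ = h/(mv)
λ = (6.626 × 10^-34 J·s) / (3.34 × 10^-27 kg × 1.445 × 10^8 m/s)
λ = 1.37 × 10^-15 m

Since v = 48.2% of c > 10% of c, relativistic corrections ARE significant and the actual wavelength would differ from this non-relativistic estimate.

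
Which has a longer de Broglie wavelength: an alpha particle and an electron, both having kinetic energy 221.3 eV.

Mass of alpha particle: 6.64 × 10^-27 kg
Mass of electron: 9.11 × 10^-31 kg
The electron has the longer wavelength.

Using λ = h/√(2mKE):

For alpha particle: λ₁ = h/√(2m₁KE) = 9.66 × 10^-13 m
For electron: λ₂ = h/√(2m₂KE) = 8.24 × 10^-11 m

Since λ ∝ 1/√m at constant kinetic energy, the lighter particle has the longer wavelength.

The electron has the longer de Broglie wavelength.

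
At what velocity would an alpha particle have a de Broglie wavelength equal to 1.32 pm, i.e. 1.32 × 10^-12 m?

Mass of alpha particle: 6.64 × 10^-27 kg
7.56 × 10^4 m/s

From λ = h/(mv), solve for v:

v = h/(mλ)
v = (6.626 × 10^-34 J·s) / (6.64 × 10^-27 kg × 1.32 × 10^-12 m)
v = 7.56 × 10^4 m/s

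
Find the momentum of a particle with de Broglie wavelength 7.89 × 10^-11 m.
8.40 × 10^-24 kg·m/s

From the de Broglie relation λ = h/p, we solve for p:

p = h/λ
p = (6.626 × 10^-34 J·s) / (7.89 × 10^-11 m)
p = 8.40 × 10^-24 kg·m/s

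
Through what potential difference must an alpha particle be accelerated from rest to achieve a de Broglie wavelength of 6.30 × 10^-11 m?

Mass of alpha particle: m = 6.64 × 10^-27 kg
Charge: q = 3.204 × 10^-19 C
2.60 × 10^-2 V

From λ = h/√(2mqV), we solve for V:

λ² = h²/(2mqV)
V = h²/(2mqλ²)
V = (6.626 × 10^-34 J·s)² / (2 × 6.64 × 10^-27 kg × 3.204 × 10^-19 C × (6.30 × 10^-11 m)²)
V = 2.60 × 10^-2 V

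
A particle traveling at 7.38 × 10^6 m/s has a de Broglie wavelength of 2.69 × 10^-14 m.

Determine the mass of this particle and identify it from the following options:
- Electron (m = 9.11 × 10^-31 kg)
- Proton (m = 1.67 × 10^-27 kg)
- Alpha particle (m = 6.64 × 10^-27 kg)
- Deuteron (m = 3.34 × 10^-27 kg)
The particle is a deuteron.

From λ = h/(mv), solve for mass:

m = h/(λv)
m = (6.626 × 10^-34 J·s) / (2.69 × 10^-14 m × 7.38 × 10^6 m/s)
m = 3.34 × 10^-27 kg

Comparing with the listed masses, this is closest to a deuteron.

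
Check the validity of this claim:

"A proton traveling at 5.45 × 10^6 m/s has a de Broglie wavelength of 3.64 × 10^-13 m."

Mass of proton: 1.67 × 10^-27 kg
False

The claim is incorrect.

Using λ = h/(mv):
λ = (6.626 × 10^-34 J·s) / (1.67 × 10^-27 kg × 5.45 × 10^6 m/s)
λ = 7.28 × 10^-14 m

The actual wavelength differs from the claimed 3.64 × 10^-13 m.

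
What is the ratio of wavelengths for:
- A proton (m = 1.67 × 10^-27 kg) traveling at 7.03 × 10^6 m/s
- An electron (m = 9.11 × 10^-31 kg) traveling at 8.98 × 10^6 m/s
λ₁/λ₂ = 6.97 × 10^-4

Using λ = h/(mv):

λ₁ = h/(m₁v₁) = 5.64 × 10^-14 m
λ₂ = h/(m₂v₂) = 8.10 × 10^-11 m

Ratio λ₁/λ₂ = (m₂v₂)/(m₁v₁)
         = (9.11 × 10^-31 kg × 8.98 × 10^6 m/s) / (1.67 × 10^-27 kg × 7.03 × 10^6 m/s)
         = 6.97 × 10^-4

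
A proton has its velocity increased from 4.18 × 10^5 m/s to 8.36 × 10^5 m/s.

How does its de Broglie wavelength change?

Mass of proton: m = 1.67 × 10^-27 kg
The wavelength decreases by a factor of 2.

Using λ = h/(mv):

Initial wavelength: λ₁ = h/(mv₁) = 9.49 × 10^-13 m
Final wavelength: λ₂ = h/(mv₂) = 4.75 × 10^-13 m

Since λ ∝ 1/v, when velocity increases by a factor of 2, the wavelength decreases by a factor of 2.

λ₂/λ₁ = v₁/v₂ = 1/2

The wavelength decreases by a factor of 2.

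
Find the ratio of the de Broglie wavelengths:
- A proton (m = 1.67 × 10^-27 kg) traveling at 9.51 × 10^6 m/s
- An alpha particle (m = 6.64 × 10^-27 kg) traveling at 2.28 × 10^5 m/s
λ₁/λ₂ = 0.0953

Using λ = h/(mv):

λ₁ = h/(m₁v₁) = 4.17 × 10^-14 m
λ₂ = h/(m₂v₂) = 4.38 × 10^-13 m

Ratio λ₁/λ₂ = (m₂v₂)/(m₁v₁)
         = (6.64 × 10^-27 kg × 2.28 × 10^5 m/s) / (1.67 × 10^-27 kg × 9.51 × 10^6 m/s)
         = 0.0953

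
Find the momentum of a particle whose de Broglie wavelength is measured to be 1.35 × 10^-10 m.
4.91 × 10^-24 kg·m/s

From the de Broglie relation λ = h/p, we solve for p:

p = h/λ
p = (6.626 × 10^-34 J·s) / (1.35 × 10^-10 m)
p = 4.91 × 10^-24 kg·m/s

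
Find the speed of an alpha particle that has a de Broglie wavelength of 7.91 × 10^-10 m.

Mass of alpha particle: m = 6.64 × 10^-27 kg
1.26 × 10^2 m/s

From the de Broglie relation λ = h/(mv), we solve for v:

v = h/(mλ)
v = (6.626 × 10^-34 J·s) / (6.64 × 10^-27 kg × 7.91 × 10^-10 m)
v = 1.26 × 10^2 m/s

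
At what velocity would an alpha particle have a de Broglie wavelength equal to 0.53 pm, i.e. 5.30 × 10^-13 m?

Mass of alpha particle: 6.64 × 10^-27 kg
1.88 × 10^5 m/s

From λ = h/(mv), solve for v:

v = h/(mλ)
v = (6.626 × 10^-34 J·s) / (6.64 × 10^-27 kg × 5.30 × 10^-13 m)
v = 1.88 × 10^5 m/s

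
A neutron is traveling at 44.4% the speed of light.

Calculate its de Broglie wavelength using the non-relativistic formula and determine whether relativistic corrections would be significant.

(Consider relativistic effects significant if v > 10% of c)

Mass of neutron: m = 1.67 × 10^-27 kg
Yes, relativistic corrections are needed.

Using the non-relativistic de Broglie formula λ = h/(mv):

v = 44.4% × c = 1.331 × 10^8 m/s

λ = h/(mv)
λ = (6.626 × 10^-34 J·s) / (1.67 × 10^-27 kg × 1.331 × 10^8 m/s)
λ = 2.98 × 10^-15 m

Since v = 44.4% of c > 10% of c, relativistic corrections ARE significant and the actual wavelength would differ from this non-relativistic estimate.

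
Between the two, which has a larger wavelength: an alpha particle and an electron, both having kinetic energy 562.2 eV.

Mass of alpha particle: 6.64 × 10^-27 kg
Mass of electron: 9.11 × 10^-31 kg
The electron has the longer wavelength.

Using λ = h/√(2mKE):

For alpha particle: λ₁ = h/√(2m₁KE) = 6.06 × 10^-13 m
For electron: λ₂ = h/√(2m₂KE) = 5.17 × 10^-11 m

Since λ ∝ 1/√m at constant kinetic energy, the lighter particle has the longer wavelength.

The electron has the longer de Broglie wavelength.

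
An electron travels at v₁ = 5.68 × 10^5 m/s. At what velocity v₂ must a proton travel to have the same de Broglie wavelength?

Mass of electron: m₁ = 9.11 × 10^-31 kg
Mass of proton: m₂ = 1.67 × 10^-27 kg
v₂ = 3.10 × 10^2 m/s

For equal de Broglie wavelengths: λ₁ = λ₂

h/(m₁v₁) = h/(m₂v₂)
m₁v₁ = m₂v₂
v₂ = v₁ · (m₁/m₂)

v₂ = 5.68 × 10^5 m/s × (9.11 × 10^-31 kg / 1.67 × 10^-27 kg)
v₂ = 3.10 × 10^2 m/s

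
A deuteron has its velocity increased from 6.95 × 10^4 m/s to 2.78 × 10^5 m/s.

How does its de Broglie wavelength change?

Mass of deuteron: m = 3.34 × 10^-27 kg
The wavelength decreases by a factor of 4.

Using λ = h/(mv):

Initial wavelength: λ₁ = h/(mv₁) = 2.85 × 10^-12 m
Final wavelength: λ₂ = h/(mv₂) = 7.14 × 10^-13 m

Since λ ∝ 1/v, when velocity increases by a factor of 4, the wavelength decreases by a factor of 4.

λ₂/λ₁ = v₁/v₂ = 1/4

The wavelength decreases by a factor of 4.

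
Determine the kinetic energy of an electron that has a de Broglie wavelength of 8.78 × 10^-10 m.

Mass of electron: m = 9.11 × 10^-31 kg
3.13 × 10^-19 J (or 1.95 eV)

From λ = h/√(2mKE), we solve for KE:

λ² = h²/(2mKE)
KE = h²/(2mλ²)
KE = (6.626 × 10^-34 J·s)² / (2 × 9.11 × 10^-31 kg × (8.78 × 10^-10 m)²)
KE = 3.13 × 10^-19 J
KE = 1.95 eV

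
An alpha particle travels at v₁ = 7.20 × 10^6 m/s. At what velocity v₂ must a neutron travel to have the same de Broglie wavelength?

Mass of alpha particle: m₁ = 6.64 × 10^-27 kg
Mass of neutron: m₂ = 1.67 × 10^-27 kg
v₂ = 2.86 × 10^7 m/s

For equal de Broglie wavelengths: λ₁ = λ₂

h/(m₁v₁) = h/(m₂v₂)
m₁v₁ = m₂v₂
v₂ = v₁ · (m₁/m₂)

v₂ = 7.20 × 10^6 m/s × (6.64 × 10^-27 kg / 1.67 × 10^-27 kg)
v₂ = 2.86 × 10^7 m/s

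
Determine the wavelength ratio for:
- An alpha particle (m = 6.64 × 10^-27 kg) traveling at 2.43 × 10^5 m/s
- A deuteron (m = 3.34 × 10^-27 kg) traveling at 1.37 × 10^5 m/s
λ₁/λ₂ = 0.284

Using λ = h/(mv):

λ₁ = h/(m₁v₁) = 4.11 × 10^-13 m
λ₂ = h/(m₂v₂) = 1.45 × 10^-12 m

Ratio λ₁/λ₂ = (m₂v₂)/(m₁v₁)
         = (3.34 × 10^-27 kg × 1.37 × 10^5 m/s) / (6.64 × 10^-27 kg × 2.43 × 10^5 m/s)
         = 0.284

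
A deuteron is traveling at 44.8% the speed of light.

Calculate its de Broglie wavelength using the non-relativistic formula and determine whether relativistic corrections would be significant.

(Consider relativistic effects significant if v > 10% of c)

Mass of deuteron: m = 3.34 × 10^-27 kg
Yes, relativistic corrections are needed.

Using the non-relativistic de Broglie formula λ = h/(mv):

v = 44.8% × c = 1.343 × 10^8 m/s

λ = h/(mv)
λ = (6.626 × 10^-34 J·s) / (3.34 × 10^-27 kg × 1.343 × 10^8 m/s)
λ = 1.48 × 10^-15 m

Since v = 44.8% of c > 10% of c, relativistic corrections ARE significant and the actual wavelength would differ from this non-relativistic estimate.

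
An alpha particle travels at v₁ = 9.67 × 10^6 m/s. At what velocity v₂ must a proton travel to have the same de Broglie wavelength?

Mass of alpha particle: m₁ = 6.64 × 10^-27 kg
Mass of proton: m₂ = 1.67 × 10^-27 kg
v₂ = 3.84 × 10^7 m/s

For equal de Broglie wavelengths: λ₁ = λ₂

h/(m₁v₁) = h/(m₂v₂)
m₁v₁ = m₂v₂
v₂ = v₁ · (m₁/m₂)

v₂ = 9.67 × 10^6 m/s × (6.64 × 10^-27 kg / 1.67 × 10^-27 kg)
v₂ = 3.84 × 10^7 m/s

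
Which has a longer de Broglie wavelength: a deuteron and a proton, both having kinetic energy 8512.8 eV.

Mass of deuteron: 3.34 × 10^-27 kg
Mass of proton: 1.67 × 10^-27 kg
The proton has the longer wavelength.

Using λ = h/√(2mKE):

For deuteron: λ₁ = h/√(2m₁KE) = 2.20 × 10^-13 m
For proton: λ₂ = h/√(2m₂KE) = 3.10 × 10^-13 m

Since λ ∝ 1/√m at constant kinetic energy, the lighter particle has the longer wavelength.

The proton has the longer de Broglie wavelength.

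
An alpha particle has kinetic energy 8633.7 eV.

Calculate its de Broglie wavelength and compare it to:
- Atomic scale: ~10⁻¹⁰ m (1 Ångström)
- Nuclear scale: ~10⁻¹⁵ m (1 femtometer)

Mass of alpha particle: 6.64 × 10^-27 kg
λ = 1.55 × 10^-13 m, which is between nuclear and atomic scales.

Using λ = h/√(2mKE):

KE = 8633.7 eV = 1.383 × 10^-15 J

λ = h/√(2mKE)
λ = (6.626 × 10^-34 J·s) / √(2 × 6.64 × 10^-27 kg × 1.383 × 10^-15 J)
λ = 1.55 × 10^-13 m

Comparison:
- Atomic scale (10⁻¹⁰ m): λ is 0.0015× this size
- Nuclear scale (10⁻¹⁵ m): λ is 1.5e+02× this size

The wavelength is between nuclear and atomic scales.

This wavelength is appropriate for probing atomic structure but too large for nuclear physics experiments.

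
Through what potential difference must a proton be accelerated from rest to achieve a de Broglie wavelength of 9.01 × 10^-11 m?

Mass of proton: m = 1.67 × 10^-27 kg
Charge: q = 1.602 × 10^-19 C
1.01 × 10^-1 V

From λ = h/√(2mqV), we solve for V:

λ² = h²/(2mqV)
V = h²/(2mqλ²)
V = (6.626 × 10^-34 J·s)² / (2 × 1.67 × 10^-27 kg × 1.602 × 10^-19 C × (9.01 × 10^-11 m)²)
V = 1.01 × 10^-1 V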